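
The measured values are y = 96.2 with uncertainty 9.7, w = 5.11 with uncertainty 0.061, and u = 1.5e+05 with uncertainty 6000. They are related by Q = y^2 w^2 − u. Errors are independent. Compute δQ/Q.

0.539

Let p = y^2·w^2 = 2.42e+05. δp/p = √((2·δy/y)² + (2·δw/w)²) = √(0.0407 + 0.000570) = 0.203, so δp = 49100.
Q = p − u: δQ = √(δp² + δu²) = √(2.41e+09 + 3.6e+07) = 49400
Q = 91700, so δQ/Q = 49400/91700 = 0.539.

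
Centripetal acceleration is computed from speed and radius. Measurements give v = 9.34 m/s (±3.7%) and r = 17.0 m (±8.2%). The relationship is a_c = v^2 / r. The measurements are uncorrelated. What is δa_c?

For a monomial a_c ∝ v^2, r^-1, fractional errors add in quadrature:
  (2·δv/v)² = (2×0.0370)² = 0.00548;  (-1·δr/r)² = (-1×0.0820)² = 0.00672
δa_c/a_c = √(0.0122) = 0.110
a_c = 5.13 m/s^2, so δa_c = 0.110 × 5.13 = 0.567 m/s^2.

0.567 m/s^2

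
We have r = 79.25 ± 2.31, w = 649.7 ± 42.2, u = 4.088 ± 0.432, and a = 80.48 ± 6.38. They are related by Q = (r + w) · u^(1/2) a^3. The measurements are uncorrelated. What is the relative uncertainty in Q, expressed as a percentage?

Let h = r + w = 729.0. δh = √(δr² + δw²) = √(5.34 + 1780) = 42.3, so δh/h = 0.0580.
Q is then a monomial in h, u, a:
δQ/Q = √((δh/h)² + (½·δu/u)² + (3·δa/a)²) = √(0.00336 + 0.00279 + 0.0566) = 0.250

25.0%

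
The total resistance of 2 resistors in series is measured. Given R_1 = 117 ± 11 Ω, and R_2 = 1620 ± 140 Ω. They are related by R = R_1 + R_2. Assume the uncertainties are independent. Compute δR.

Sums and differences: (δR)² = Σ (cᵢ δxᵢ)².
  (δR_1)² = 121;  (δR_2)² = 19600
δR = √(19700) = 140 Ω

140 Ω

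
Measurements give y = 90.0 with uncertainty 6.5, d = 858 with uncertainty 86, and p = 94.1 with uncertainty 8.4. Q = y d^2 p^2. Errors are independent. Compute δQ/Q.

0.278

Q is a product of powers, so relative uncertainties combine in quadrature:
  (1·δy/y)² = (1×0.0722)² = 0.00522;  (2·δd/d)² = (2×0.100)² = 0.0402;  (2·δp/p)² = (2×0.0893)² = 0.0319
δQ/Q = √(0.0773) = 0.278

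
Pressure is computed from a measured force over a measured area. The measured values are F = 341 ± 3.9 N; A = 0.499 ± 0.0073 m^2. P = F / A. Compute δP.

For a monomial P ∝ F, A^-1, fractional errors add in quadrature:
  (1·δF/F)² = (1×0.0114)² = 0.000131;  (-1·δA/A)² = (-1×0.0146)² = 0.000214
δP/P = √(0.000345) = 0.0186
P = 683 Pa, so δP = 0.0186 × 683 = 12.7 Pa.

12.7 Pa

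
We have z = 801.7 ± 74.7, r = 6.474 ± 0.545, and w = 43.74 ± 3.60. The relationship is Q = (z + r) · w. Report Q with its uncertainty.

Let u = z + r = 808.2. δu = √(δz² + δr²) = √(5580 + 0.297) = 74.7, so δu/u = 0.0924.
Q is then a monomial in u, w:
δQ/Q = √((δu/u)² + (1·δw/w)²) = √(0.00854 + 0.00677) = 0.124
Q = 35350, so δQ = 0.124 × 35350 = 4380.

35350 ± 4380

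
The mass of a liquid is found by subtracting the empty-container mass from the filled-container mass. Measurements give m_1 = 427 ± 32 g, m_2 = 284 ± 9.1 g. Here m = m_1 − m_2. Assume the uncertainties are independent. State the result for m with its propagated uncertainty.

m is a linear combination, so absolute uncertainties add in quadrature:
  (δm_1)² = 1020;  (δm_2)² = 82.8
δm = √(1110) = 33.3 g
m = 143 g.

143 ± 33.3 g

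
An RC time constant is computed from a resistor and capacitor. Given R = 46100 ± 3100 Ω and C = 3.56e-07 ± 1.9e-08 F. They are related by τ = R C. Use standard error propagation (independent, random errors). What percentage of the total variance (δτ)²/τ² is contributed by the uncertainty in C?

(δτ/τ)² = (1·δR/R)² + (1·δC/C)²
  R term: (1×0.0672)² = 0.00452
  C term: (1×0.0534)² = 0.00285
Total = 0.00737. Share from C = 0.00285/0.00737 = 0.386.

38.6%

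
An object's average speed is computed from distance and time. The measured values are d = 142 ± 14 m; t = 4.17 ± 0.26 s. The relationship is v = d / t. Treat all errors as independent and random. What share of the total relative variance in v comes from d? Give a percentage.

71.4%

(δv/v)² = (1·δd/d)² + (-1·δt/t)²
  d term: (1×0.0986)² = 0.00972
  t term: (-1×0.0624)² = 0.00389
Total = 0.0136. Share from d = 0.00972/0.0136 = 0.714.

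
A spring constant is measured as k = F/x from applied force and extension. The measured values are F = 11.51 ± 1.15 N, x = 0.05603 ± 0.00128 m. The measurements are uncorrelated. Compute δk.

Relative error in a monomial: (δk/k)² = Σ (nᵢ · δxᵢ/xᵢ)².
  (1·δF/F)² = (1×0.0999)² = 0.00998;  (-1·δx/x)² = (-1×0.0228)² = 0.000522
δk/k = √(0.0105) = 0.102
k = 205.4 N/m, so δk = 0.102 × 205.4 = 21.1 N/m.

21.1 N/m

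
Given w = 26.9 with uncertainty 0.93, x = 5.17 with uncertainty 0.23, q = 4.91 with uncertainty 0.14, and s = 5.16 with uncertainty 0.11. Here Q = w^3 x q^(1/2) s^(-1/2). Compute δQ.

Q is a product of powers, so relative uncertainties combine in quadrature:
  (3·δw/w)² = (3×0.0346)² = 0.0108;  (1·δx/x)² = (1×0.0445)² = 0.00198;  (½·δq/q)² = (0.5×0.0285)² = 0.000203;  (−½·δs/s)² = (-0.5×0.0213)² = 0.000114
δQ/Q = √(0.0131) = 0.114
Q = 98200, so δQ = 0.114 × 98200 = 11200.

11200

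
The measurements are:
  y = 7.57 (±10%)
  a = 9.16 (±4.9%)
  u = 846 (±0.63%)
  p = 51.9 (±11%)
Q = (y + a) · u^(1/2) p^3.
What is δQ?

Let w = y + a = 16.7. δw = √(δy² + δa²) = √(0.573 + 0.201) = 0.880, so δw/w = 0.0526.
Q is then a monomial in w, u, p:
δQ/Q = √((δw/w)² + (½·δu/u)² + (3·δp/p)²) = √(0.00277 + 9.92e-06 + 0.109) = 0.334
Q = 6.8e+07, so δQ = 0.334 × 6.8e+07 = 2.27e+07.

2.27e+07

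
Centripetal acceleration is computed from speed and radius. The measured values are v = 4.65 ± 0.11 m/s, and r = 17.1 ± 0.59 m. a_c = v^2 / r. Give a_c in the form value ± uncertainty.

1.26 ± 0.0740 m/s^2

Relative error in a monomial: (δa_c/a_c)² = Σ (nᵢ · δxᵢ/xᵢ)².
  (2·δv/v)² = (2×0.0237)² = 0.00224;  (-1·δr/r)² = (-1×0.0345)² = 0.00119
δa_c/a_c = √(0.00343) = 0.0586
a_c = 1.26 m/s^2, so δa_c = 0.0586 × 1.26 = 0.0740 m/s^2.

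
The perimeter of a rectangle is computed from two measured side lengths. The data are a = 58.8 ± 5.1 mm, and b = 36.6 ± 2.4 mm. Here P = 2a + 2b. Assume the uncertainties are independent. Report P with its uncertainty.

Absolute uncertainties add in quadrature for a linear combination:
  (2·δa)² = 104;  (2·δb)² = 23.0
δP = √(127) = 11.3 mm
P = 191 mm.

191 ± 11.3 mm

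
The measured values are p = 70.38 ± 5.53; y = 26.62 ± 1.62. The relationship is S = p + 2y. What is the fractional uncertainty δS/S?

For a sum/difference, combine absolute errors in quadrature:
  (δp)² = 30.6;  (2·δy)² = 10.5
δS = √(41.1) = 6.41
S = 123.6, so δS/S = 6.41/123.6 = 0.0518.

0.0518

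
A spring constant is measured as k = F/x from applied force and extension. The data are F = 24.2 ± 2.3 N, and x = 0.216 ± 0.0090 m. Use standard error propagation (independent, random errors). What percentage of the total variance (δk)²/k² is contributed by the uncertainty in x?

16.1%

(δk/k)² = (1·δF/F)² + (-1·δx/x)²
  F term: (1×0.0950)² = 0.00903
  x term: (-1×0.0417)² = 0.00174
Total = 0.0108. Share from x = 0.00174/0.0108 = 0.161.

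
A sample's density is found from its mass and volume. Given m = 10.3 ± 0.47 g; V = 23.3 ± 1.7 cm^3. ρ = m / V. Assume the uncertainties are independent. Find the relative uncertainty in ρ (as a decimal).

0.0861

Products/powers → add relative errors in quadrature, weighted by exponent:
  (1·δm/m)² = (1×0.0456)² = 0.00208;  (-1·δV/V)² = (-1×0.0730)² = 0.00532
δρ/ρ = √(0.00741) = 0.0861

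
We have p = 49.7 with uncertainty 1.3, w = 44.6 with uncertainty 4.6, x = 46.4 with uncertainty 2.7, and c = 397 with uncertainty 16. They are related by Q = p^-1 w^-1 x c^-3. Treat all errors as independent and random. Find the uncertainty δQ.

Products/powers → add relative errors in quadrature, weighted by exponent:
  (-1·δp/p)² = (-1×0.0262)² = 0.000684;  (-1·δw/w)² = (-1×0.103)² = 0.0106;  (1·δx/x)² = (1×0.0582)² = 0.00339;  (-3·δc/c)² = (-3×0.0403)² = 0.0146
δQ/Q = √(0.0293) = 0.171
Q = 3.35e-10, so δQ = 0.171 × 3.35e-10 = 5.73e-11.

5.73e-11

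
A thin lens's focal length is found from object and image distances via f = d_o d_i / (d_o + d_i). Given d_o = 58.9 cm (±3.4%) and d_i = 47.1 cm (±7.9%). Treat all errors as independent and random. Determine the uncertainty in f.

∂f/∂d_o = (d_i/(d_o+d_i))² = 0.197;  ∂f/∂d_i = (d_o/(d_o+d_i))² = 0.309
δf = √((∂f/∂d_o · δd_o)² + (∂f/∂d_i · δd_i)²) = √(0.156 + 1.32) = 1.21 cm

1.21 cm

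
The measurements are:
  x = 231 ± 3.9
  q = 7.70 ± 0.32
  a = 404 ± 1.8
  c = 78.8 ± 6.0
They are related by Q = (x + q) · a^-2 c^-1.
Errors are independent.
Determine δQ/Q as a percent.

7.84%

Let u = x + q = 239. δu = √(δx² + δq²) = √(15.2 + 0.102) = 3.91, so δu/u = 0.0164.
Q is then a monomial in u, a, c:
δQ/Q = √((δu/u)² + (-2·δa/a)² + (-1·δc/c)²) = √(0.000269 + 7.94e-05 + 0.00580) = 0.0784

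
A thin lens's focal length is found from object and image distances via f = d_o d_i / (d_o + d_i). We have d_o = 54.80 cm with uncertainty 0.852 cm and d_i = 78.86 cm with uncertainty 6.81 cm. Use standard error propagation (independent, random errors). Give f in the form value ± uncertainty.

32.33 ± 1.18 cm

∂f/∂d_o = (d_i/(d_o+d_i))² = 0.348;  ∂f/∂d_i = (d_o/(d_o+d_i))² = 0.168
δf = √((∂f/∂d_o · δd_o)² + (∂f/∂d_i · δd_i)²) = √(0.0880 + 1.31) = 1.18 cm
f = 32.33 cm.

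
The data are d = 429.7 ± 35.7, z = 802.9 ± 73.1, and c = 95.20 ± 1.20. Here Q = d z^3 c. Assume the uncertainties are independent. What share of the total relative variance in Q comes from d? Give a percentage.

(δQ/Q)² = (1·δd/d)² + (3·δz/z)² + (1·δc/c)²
  d term: (1×0.0831)² = 0.00690
  z term: (3×0.0910)² = 0.0746
  c term: (1×0.0126)² = 0.000159
Total = 0.0817. Share from d = 0.00690/0.0817 = 0.0845.

8.45%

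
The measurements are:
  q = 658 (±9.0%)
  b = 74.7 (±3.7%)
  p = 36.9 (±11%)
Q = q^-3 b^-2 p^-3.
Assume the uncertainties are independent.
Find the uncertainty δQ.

Relative error in a monomial: (δQ/Q)² = Σ (nᵢ · δxᵢ/xᵢ)².
  (-3·δq/q)² = (-3×0.0900)² = 0.0729;  (-2·δb/b)² = (-2×0.0370)² = 0.00548;  (-3·δp/p)² = (-3×0.110)² = 0.109
δQ/Q = √(0.187) = 0.433
Q = 1.25e-17, so δQ = 0.433 × 1.25e-17 = 5.42e-18.

5.42e-18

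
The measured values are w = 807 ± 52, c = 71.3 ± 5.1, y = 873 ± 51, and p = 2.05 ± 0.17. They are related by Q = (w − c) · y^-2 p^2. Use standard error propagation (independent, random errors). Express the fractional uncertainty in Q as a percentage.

Let u = w − c = 736. δu = √(δw² + δc²) = √(2700 + 26.0) = 52.2, so δu/u = 0.0710.
Q is then a monomial in u, y, p:
δQ/Q = √((δu/u)² + (-2·δy/y)² + (2·δp/p)²) = √(0.00504 + 0.0137 + 0.0275) = 0.215

21.5%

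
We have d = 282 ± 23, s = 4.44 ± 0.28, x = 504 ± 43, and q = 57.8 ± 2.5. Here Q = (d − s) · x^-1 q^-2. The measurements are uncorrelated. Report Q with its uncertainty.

Let u = d − s = 278. δu = √(δd² + δs²) = √(529 + 0.0784) = 23.0, so δu/u = 0.0829.
Q is then a monomial in u, x, q:
δQ/Q = √((δu/u)² + (-1·δx/x)² + (-2·δq/q)²) = √(0.00687 + 0.00728 + 0.00748) = 0.147
Q = 0.000165, so δQ = 0.147 × 0.000165 = 2.42e-05.

(1.65 ± 0.242) × 10^-4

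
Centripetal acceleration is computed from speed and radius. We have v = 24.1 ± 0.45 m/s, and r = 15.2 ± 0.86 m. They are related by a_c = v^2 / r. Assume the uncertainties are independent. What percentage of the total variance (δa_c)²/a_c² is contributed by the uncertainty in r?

69.7%

(δa_c/a_c)² = (2·δv/v)² + (-1·δr/r)²
  v term: (2×0.0187)² = 0.00139
  r term: (-1×0.0566)² = 0.00320
Total = 0.00460. Share from r = 0.00320/0.00460 = 0.697.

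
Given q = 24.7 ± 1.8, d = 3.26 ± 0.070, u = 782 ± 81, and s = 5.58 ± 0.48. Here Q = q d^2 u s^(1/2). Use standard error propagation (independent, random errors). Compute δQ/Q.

Each factor contributes (exponent × relative error)² to (δQ/Q)²:
  (1·δq/q)² = (1×0.0729)² = 0.00531;  (2·δd/d)² = (2×0.0215)² = 0.00184;  (1·δu/u)² = (1×0.104)² = 0.0107;  (½·δs/s)² = (0.5×0.0860)² = 0.00185
δQ/Q = √(0.0197) = 0.140

0.140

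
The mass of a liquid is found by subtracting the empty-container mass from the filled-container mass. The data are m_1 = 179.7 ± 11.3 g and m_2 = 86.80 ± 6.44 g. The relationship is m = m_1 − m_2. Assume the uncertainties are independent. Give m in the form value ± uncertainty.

92.90 ± 13.0 g

Each term contributes (cᵢ δxᵢ)² to (δm)²:
  (δm_1)² = 128;  (δm_2)² = 41.5
δm = √(169) = 13.0 g
m = 92.90 g.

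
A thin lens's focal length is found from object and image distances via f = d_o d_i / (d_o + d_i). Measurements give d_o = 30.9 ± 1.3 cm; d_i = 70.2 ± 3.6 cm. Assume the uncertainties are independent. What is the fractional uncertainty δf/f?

0.0332

∂f/∂d_o = (d_i/(d_o+d_i))² = 0.482;  ∂f/∂d_i = (d_o/(d_o+d_i))² = 0.0934
δf = √((∂f/∂d_o · δd_o)² + (∂f/∂d_i · δd_i)²) = √(0.393 + 0.113) = 0.711 cm
f = 21.5 cm, so δf/f = 0.711/21.5 = 0.0332.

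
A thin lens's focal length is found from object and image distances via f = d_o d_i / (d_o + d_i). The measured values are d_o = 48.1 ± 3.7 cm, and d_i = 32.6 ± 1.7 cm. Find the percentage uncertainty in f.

4.40%

∂f/∂d_o = (d_i/(d_o+d_i))² = 0.163;  ∂f/∂d_i = (d_o/(d_o+d_i))² = 0.355
δf = √((∂f/∂d_o · δd_o)² + (∂f/∂d_i · δd_i)²) = √(0.365 + 0.365) = 0.854 cm
f = 19.4 cm, so δf/f = 0.854/19.4 = 0.0440.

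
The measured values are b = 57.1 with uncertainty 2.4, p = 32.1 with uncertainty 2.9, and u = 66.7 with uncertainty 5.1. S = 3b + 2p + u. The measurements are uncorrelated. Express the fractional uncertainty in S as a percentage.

Each term contributes (cᵢ δxᵢ)² to (δS)²:
  (3·δb)² = 51.8;  (2·δp)² = 33.6;  (δu)² = 26.0
δS = √(111) = 10.6
S = 302, so δS/S = 10.6/302 = 0.0349.

3.49%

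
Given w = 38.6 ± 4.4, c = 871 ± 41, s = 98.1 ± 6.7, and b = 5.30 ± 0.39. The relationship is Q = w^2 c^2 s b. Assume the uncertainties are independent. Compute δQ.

1.57e+11

Q is a product of powers, so relative uncertainties combine in quadrature:
  (2·δw/w)² = (2×0.114)² = 0.0520;  (2·δc/c)² = (2×0.0471)² = 0.00886;  (1·δs/s)² = (1×0.0683)² = 0.00466;  (1·δb/b)² = (1×0.0736)² = 0.00541
δQ/Q = √(0.0709) = 0.266
Q = 5.88e+11, so δQ = 0.266 × 5.88e+11 = 1.57e+11.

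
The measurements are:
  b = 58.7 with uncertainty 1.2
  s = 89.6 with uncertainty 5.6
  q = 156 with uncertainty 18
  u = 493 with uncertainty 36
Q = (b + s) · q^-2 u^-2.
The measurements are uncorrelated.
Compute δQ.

Let w = b + s = 148. δw = √(δb² + δs²) = √(1.44 + 31.4) = 5.73, so δw/w = 0.0386.
Q is then a monomial in w, q, u:
δQ/Q = √((δw/w)² + (-2·δq/q)² + (-2·δu/u)²) = √(0.00149 + 0.0533 + 0.0213) = 0.276
Q = 2.51e-08, so δQ = 0.276 × 2.51e-08 = 6.92e-09.

6.92e-09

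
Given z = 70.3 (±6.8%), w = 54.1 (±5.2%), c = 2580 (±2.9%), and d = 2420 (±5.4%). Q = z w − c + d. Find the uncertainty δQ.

Let p = z·w = 3800. δp/p = √((1·δz/z)² + (1·δw/w)²) = √(0.00462 + 0.00270) = 0.0856, so δp = 326.
Q = p − c + d: δQ = √(δp² + δc² + δd²) = √(1.06e+05 + 5600 + 17100) = 359

359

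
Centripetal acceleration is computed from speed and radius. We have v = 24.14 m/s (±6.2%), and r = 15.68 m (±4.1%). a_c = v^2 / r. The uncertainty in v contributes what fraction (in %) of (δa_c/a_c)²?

90.1%

(δa_c/a_c)² = (2·δv/v)² + (-1·δr/r)²
  v term: (2×0.0620)² = 0.0154
  r term: (-1×0.0410)² = 0.00168
Total = 0.0171. Share from v = 0.0154/0.0171 = 0.901.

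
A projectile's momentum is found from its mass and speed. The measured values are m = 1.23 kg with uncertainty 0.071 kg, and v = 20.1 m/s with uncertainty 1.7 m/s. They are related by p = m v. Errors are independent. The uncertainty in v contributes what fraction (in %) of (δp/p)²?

(δp/p)² = (1·δm/m)² + (1·δv/v)²
  m term: (1×0.0577)² = 0.00333
  v term: (1×0.0846)² = 0.00715
Total = 0.0105. Share from v = 0.00715/0.0105 = 0.682.

68.2%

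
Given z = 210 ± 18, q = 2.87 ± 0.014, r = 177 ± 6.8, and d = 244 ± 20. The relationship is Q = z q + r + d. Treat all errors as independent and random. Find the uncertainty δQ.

55.9

Let p = z·q = 603. δp/p = √((1·δz/z)² + (1·δq/q)²) = √(0.00735 + 2.38e-05) = 0.0859, so δp = 51.7.
Q = p + r + d: δQ = √(δp² + δr² + δd²) = √(2680 + 46.2 + 400) = 55.9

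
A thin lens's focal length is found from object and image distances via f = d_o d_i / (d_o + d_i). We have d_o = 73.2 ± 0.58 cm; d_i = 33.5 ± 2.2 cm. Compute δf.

∂f/∂d_o = (d_i/(d_o+d_i))² = 0.0986;  ∂f/∂d_i = (d_o/(d_o+d_i))² = 0.471
δf = √((∂f/∂d_o · δd_o)² + (∂f/∂d_i · δd_i)²) = √(0.00327 + 1.07) = 1.04 cm

1.04 cm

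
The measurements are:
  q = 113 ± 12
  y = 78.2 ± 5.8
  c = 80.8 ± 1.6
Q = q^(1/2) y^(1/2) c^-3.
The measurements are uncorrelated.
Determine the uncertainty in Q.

Relative error in a monomial: (δQ/Q)² = Σ (nᵢ · δxᵢ/xᵢ)².
  (½·δq/q)² = (0.5×0.106)² = 0.00282;  (½·δy/y)² = (0.5×0.0742)² = 0.00138;  (-3·δc/c)² = (-3×0.0198)² = 0.00353
δQ/Q = √(0.00772) = 0.0879
Q = 0.000178, so δQ = 0.0879 × 0.000178 = 1.57e-05.

1.57e-05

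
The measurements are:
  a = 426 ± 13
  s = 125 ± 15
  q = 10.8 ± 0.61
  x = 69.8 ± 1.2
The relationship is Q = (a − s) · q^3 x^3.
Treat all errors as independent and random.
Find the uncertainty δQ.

Let u = a − s = 301. δu = √(δa² + δs²) = √(169 + 225) = 19.8, so δu/u = 0.0659.
Q is then a monomial in u, q, x:
δQ/Q = √((δu/u)² + (3·δq/q)² + (3·δx/x)²) = √(0.00435 + 0.0287 + 0.00266) = 0.189
Q = 1.29e+11, so δQ = 0.189 × 1.29e+11 = 2.44e+10.

2.44e+10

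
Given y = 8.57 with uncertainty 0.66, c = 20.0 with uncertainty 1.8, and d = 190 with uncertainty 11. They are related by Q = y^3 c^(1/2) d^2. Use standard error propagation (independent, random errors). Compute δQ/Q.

0.262

Since Q is a product/quotient, work with relative uncertainties:
  (3·δy/y)² = (3×0.0770)² = 0.0534;  (½·δc/c)² = (0.5×0.0900)² = 0.00202;  (2·δd/d)² = (2×0.0579)² = 0.0134
δQ/Q = √(0.0688) = 0.262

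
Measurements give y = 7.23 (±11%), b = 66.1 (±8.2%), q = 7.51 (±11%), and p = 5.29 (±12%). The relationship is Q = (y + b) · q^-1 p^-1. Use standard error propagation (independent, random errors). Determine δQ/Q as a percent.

Let u = y + b = 73.3. δu = √(δy² + δb²) = √(0.633 + 29.4) = 5.48, so δu/u = 0.0747.
Q is then a monomial in u, q, p:
δQ/Q = √((δu/u)² + (-1·δq/q)² + (-1·δp/p)²) = √(0.00558 + 0.0121 + 0.0144) = 0.179

17.9%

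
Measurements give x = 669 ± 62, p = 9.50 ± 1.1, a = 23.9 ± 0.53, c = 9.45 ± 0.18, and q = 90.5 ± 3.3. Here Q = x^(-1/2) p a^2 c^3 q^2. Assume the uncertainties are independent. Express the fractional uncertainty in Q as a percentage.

16.2%

Products/powers → add relative errors in quadrature, weighted by exponent:
  (−½·δx/x)² = (-0.5×0.0927)² = 0.00215;  (1·δp/p)² = (1×0.116)² = 0.0134;  (2·δa/a)² = (2×0.0222)² = 0.00197;  (3·δc/c)² = (3×0.0190)² = 0.00327;  (2·δq/q)² = (2×0.0365)² = 0.00532
δQ/Q = √(0.0261) = 0.162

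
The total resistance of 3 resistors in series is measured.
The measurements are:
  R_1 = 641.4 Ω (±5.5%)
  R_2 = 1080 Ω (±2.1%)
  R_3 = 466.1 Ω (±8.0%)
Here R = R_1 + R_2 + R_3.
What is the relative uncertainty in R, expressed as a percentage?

Absolute uncertainties add in quadrature for a linear combination:
  (δR_1)² = 1240;  (δR_2)² = 514;  (δR_3)² = 1390
δR = √(3150) = 56.1 Ω
R = 2188 Ω, so δR/R = 56.1/2188 = 0.0257.

2.57%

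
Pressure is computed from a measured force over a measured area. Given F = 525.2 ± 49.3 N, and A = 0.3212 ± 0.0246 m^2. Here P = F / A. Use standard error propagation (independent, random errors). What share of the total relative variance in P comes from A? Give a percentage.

(δP/P)² = (1·δF/F)² + (-1·δA/A)²
  F term: (1×0.0939)² = 0.00881
  A term: (-1×0.0766)² = 0.00587
Total = 0.0147. Share from A = 0.00587/0.0147 = 0.400.

40.0%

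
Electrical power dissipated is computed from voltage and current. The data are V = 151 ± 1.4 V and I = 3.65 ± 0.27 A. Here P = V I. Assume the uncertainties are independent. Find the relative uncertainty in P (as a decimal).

Since P is a product/quotient, work with relative uncertainties:
  (1·δV/V)² = (1×0.00927)² = 8.6e-05;  (1·δI/I)² = (1×0.0740)² = 0.00547
δP/P = √(0.00556) = 0.0746

0.0746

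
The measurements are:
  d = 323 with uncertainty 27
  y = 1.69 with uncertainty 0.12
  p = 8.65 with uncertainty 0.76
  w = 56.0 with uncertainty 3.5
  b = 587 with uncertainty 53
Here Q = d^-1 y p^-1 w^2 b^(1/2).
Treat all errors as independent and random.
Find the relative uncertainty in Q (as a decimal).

Products/powers → add relative errors in quadrature, weighted by exponent:
  (-1·δd/d)² = (-1×0.0836)² = 0.00699;  (1·δy/y)² = (1×0.0710)² = 0.00504;  (-1·δp/p)² = (-1×0.0879)² = 0.00772;  (2·δw/w)² = (2×0.0625)² = 0.0156;  (½·δb/b)² = (0.5×0.0903)² = 0.00204
δQ/Q = √(0.0374) = 0.193

0.193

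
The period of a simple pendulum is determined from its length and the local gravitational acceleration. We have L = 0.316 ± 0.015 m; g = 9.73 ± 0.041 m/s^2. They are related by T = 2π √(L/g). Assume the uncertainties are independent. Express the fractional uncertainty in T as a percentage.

Since T is a product/quotient, work with relative uncertainties:
  (½·δL/L)² = (0.5×0.0475)² = 0.000563;  (−½·δg/g)² = (-0.5×0.00421)² = 4.44e-06
δT/T = √(0.000568) = 0.0238

2.38%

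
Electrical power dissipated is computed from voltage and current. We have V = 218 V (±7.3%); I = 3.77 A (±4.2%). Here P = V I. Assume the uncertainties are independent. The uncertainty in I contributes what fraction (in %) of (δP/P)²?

24.9%

(δP/P)² = (1·δV/V)² + (1·δI/I)²
  V term: (1×0.0730)² = 0.00533
  I term: (1×0.0420)² = 0.00176
Total = 0.00709. Share from I = 0.00176/0.00709 = 0.249.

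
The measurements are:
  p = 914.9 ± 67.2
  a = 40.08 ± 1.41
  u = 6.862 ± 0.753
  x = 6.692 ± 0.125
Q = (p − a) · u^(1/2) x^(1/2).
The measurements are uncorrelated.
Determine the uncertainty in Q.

Let w = p − a = 874.8. δw = √(δp² + δa²) = √(4520 + 1.99) = 67.2, so δw/w = 0.0768.
Q is then a monomial in w, u, x:
δQ/Q = √((δw/w)² + (½·δu/u)² + (½·δx/x)²) = √(0.00590 + 0.00301 + 8.72e-05) = 0.0949
Q = 5928, so δQ = 0.0949 × 5928 = 562.

562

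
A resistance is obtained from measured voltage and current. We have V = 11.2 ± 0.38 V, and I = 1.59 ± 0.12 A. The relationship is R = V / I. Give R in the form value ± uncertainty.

For a monomial R ∝ V, I^-1, fractional errors add in quadrature:
  (1·δV/V)² = (1×0.0339)² = 0.00115;  (-1·δI/I)² = (-1×0.0755)² = 0.00570
δR/R = √(0.00685) = 0.0827
R = 7.04 Ω, so δR = 0.0827 × 7.04 = 0.583 Ω.

7.04 ± 0.583 Ω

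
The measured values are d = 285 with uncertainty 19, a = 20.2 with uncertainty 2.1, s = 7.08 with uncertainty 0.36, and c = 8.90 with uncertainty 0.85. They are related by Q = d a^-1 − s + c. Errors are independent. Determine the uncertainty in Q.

1.97

Let p = d·a^-1 = 14.1. δp/p = √((1·δd/d)² + (-1·δa/a)²) = √(0.00444 + 0.0108) = 0.123, so δp = 1.74.
Q = p − s + c: δQ = √(δp² + δs² + δc²) = √(3.04 + 0.130 + 0.722) = 1.97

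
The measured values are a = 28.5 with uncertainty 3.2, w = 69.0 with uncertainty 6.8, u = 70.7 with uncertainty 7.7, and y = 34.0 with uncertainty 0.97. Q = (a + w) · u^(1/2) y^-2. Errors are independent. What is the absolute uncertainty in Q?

Let h = a + w = 97.5. δh = √(δa² + δw²) = √(10.2 + 46.2) = 7.52, so δh/h = 0.0771.
Q is then a monomial in h, u, y:
δQ/Q = √((δh/h)² + (½·δu/u)² + (-2·δy/y)²) = √(0.00594 + 0.00297 + 0.00326) = 0.110
Q = 0.709, so δQ = 0.110 × 0.709 = 0.0782.

0.0782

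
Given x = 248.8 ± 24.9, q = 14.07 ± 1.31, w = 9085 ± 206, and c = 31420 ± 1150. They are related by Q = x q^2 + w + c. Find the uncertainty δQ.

10500

Let p = x·q^2 = 49250. δp/p = √((1·δx/x)² + (2·δq/q)²) = √(0.0100 + 0.0347) = 0.211, so δp = 10400.
Q = p + w + c: δQ = √(δp² + δw² + δc²) = √(1.08e+08 + 42400 + 1.32e+06) = 10500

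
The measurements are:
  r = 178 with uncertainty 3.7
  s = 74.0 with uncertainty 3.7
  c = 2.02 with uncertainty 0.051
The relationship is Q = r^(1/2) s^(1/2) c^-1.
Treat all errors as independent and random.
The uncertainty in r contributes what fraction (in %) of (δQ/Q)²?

7.88%

(δQ/Q)² = (½·δr/r)² + (½·δs/s)² + (-1·δc/c)²
  r term: (0.5×0.0208)² = 0.000108
  s term: (0.5×0.0500)² = 0.000625
  c term: (-1×0.0252)² = 0.000637
Total = 0.00137. Share from r = 0.000108/0.00137 = 0.0788.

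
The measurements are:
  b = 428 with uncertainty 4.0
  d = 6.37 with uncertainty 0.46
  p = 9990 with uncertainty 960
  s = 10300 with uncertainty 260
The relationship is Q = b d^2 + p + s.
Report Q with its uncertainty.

Let w = b·d^2 = 17400. δw/w = √((1·δb/b)² + (2·δd/d)²) = √(8.73e-05 + 0.0209) = 0.145, so δw = 2510.
Q = w + p + s: δQ = √(δw² + δp² + δs²) = √(6.32e+06 + 9.22e+05 + 67600) = 2700
Q = 37700.

37700 ± 2700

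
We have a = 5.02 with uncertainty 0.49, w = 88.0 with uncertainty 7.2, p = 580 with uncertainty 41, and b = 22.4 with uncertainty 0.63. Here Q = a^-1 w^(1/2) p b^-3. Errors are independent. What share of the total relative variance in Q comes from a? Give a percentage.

(δQ/Q)² = (-1·δa/a)² + (½·δw/w)² + (1·δp/p)² + (-3·δb/b)²
  a term: (-1×0.0976)² = 0.00953
  w term: (0.5×0.0818)² = 0.00167
  p term: (1×0.0707)² = 0.00500
  b term: (-3×0.0281)² = 0.00712
Total = 0.0233. Share from a = 0.00953/0.0233 = 0.409.

40.9%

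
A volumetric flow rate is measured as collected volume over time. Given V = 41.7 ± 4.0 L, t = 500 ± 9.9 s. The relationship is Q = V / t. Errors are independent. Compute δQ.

0.00817 L/s

For a monomial Q ∝ V, t^-1, fractional errors add in quadrature:
  (1·δV/V)² = (1×0.0959)² = 0.00920;  (-1·δt/t)² = (-1×0.0198)² = 0.000392
δQ/Q = √(0.00959) = 0.0979
Q = 0.0834 L/s, so δQ = 0.0979 × 0.0834 = 0.00817 L/s.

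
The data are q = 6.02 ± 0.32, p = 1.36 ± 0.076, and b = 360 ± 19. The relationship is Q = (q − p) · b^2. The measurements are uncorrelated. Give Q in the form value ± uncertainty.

(6.04 ± 0.767) × 10^5

Let u = q − p = 4.66. δu = √(δq² + δp²) = √(0.102 + 0.00578) = 0.329, so δu/u = 0.0706.
Q is then a monomial in u, b:
δQ/Q = √((δu/u)² + (2·δb/b)²) = √(0.00498 + 0.0111) = 0.127
Q = 6.04e+05, so δQ = 0.127 × 6.04e+05 = 76700.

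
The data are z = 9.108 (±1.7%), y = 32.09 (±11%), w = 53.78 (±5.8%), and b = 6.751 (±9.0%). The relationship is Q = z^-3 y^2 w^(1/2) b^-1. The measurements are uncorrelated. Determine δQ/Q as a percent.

Relative error in a monomial: (δQ/Q)² = Σ (nᵢ · δxᵢ/xᵢ)².
  (-3·δz/z)² = (-3×0.0170)² = 0.00260;  (2·δy/y)² = (2×0.110)² = 0.0484;  (½·δw/w)² = (0.5×0.0580)² = 0.000841;  (-1·δb/b)² = (-1×0.0900)² = 0.00810
δQ/Q = √(0.0599) = 0.245

24.5%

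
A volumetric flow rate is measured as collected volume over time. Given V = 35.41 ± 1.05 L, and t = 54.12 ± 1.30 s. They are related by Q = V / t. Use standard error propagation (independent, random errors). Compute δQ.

0.0250 L/s

Since Q is a product/quotient, work with relative uncertainties:
  (1·δV/V)² = (1×0.0297)² = 0.000879;  (-1·δt/t)² = (-1×0.0240)² = 0.000577
δQ/Q = √(0.00146) = 0.0382
Q = 0.6543 L/s, so δQ = 0.0382 × 0.6543 = 0.0250 L/s.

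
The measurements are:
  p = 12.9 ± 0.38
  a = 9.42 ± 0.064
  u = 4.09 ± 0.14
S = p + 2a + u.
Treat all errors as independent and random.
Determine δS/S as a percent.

Sums and differences: (δS)² = Σ (cᵢ δxᵢ)².
  (δp)² = 0.144;  (2·δa)² = 0.0164;  (δu)² = 0.0196
δS = √(0.180) = 0.425
S = 35.8, so δS/S = 0.425/35.8 = 0.0119.

1.19%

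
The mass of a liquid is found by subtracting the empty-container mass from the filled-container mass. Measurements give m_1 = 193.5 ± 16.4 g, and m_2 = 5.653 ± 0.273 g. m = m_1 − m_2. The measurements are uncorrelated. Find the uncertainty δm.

16.4 g

For a sum/difference, combine absolute errors in quadrature:
  (δm_1)² = 269;  (δm_2)² = 0.0745
δm = √(269) = 16.4 g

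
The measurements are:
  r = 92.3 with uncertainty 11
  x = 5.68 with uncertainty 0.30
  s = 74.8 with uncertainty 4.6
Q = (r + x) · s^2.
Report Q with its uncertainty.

Let u = r + x = 98.0. δu = √(δr² + δx²) = √(121 + 0.0900) = 11.0, so δu/u = 0.112.
Q is then a monomial in u, s:
δQ/Q = √((δu/u)² + (2·δs/s)²) = √(0.0126 + 0.0151) = 0.167
Q = 5.48e+05, so δQ = 0.167 × 5.48e+05 = 91300.

(5.48 ± 0.913) × 10^5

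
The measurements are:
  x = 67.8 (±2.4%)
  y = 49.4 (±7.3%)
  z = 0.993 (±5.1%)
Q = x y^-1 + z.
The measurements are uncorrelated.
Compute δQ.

0.117

Let p = x·y^-1 = 1.37. δp/p = √((1·δx/x)² + (-1·δy/y)²) = √(0.000576 + 0.00533) = 0.0768, so δp = 0.105.
Q = p + z: δQ = √(δp² + δz²) = √(0.0111 + 0.00256) = 0.117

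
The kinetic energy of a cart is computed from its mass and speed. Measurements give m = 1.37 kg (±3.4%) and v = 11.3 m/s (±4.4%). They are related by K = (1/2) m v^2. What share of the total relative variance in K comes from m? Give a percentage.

13.0%

(δK/K)² = (1·δm/m)² + (2·δv/v)²
  m term: (1×0.0340)² = 0.00116
  v term: (2×0.0440)² = 0.00774
Total = 0.00890. Share from m = 0.00116/0.00890 = 0.130.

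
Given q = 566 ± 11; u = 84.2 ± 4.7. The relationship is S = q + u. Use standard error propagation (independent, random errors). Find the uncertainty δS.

For a sum/difference, combine absolute errors in quadrature:
  (δq)² = 121;  (δu)² = 22.1
δS = √(143) = 12.0

12.0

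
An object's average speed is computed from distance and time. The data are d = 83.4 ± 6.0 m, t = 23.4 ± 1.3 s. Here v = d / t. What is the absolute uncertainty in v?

0.324 m/s

Relative error in a monomial: (δv/v)² = Σ (nᵢ · δxᵢ/xᵢ)².
  (1·δd/d)² = (1×0.0719)² = 0.00518;  (-1·δt/t)² = (-1×0.0556)² = 0.00309
δv/v = √(0.00826) = 0.0909
v = 3.56 m/s, so δv = 0.0909 × 3.56 = 0.324 m/s.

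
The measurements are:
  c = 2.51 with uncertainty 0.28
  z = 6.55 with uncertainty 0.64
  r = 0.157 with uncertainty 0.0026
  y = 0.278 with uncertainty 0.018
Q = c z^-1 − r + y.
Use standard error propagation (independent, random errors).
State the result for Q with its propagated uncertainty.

0.504 ± 0.0597

Let p = c·z^-1 = 0.383. δp/p = √((1·δc/c)² + (-1·δz/z)²) = √(0.0124 + 0.00955) = 0.148, so δp = 0.0568.
Q = p − r + y: δQ = √(δp² + δr² + δy²) = √(0.00323 + 6.76e-06 + 0.000324) = 0.0597
Q = 0.504.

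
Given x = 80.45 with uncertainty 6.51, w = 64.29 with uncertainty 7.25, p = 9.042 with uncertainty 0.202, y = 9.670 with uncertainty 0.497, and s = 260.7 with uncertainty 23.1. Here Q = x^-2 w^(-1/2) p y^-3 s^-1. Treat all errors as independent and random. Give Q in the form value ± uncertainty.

(7.391 ± 1.83) × 10^-10

Products/powers → add relative errors in quadrature, weighted by exponent:
  (-2·δx/x)² = (-2×0.0809)² = 0.0262;  (−½·δw/w)² = (-0.5×0.113)² = 0.00318;  (1·δp/p)² = (1×0.0223)² = 0.000499;  (-3·δy/y)² = (-3×0.0514)² = 0.0238;  (-1·δs/s)² = (-1×0.0886)² = 0.00785
δQ/Q = √(0.0615) = 0.248
Q = 7.391e-10, so δQ = 0.248 × 7.391e-10 = 1.83e-10.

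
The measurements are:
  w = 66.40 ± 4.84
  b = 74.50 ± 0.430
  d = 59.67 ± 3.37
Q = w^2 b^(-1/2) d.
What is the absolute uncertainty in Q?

For a monomial Q ∝ w^2, b^(-1/2), d, fractional errors add in quadrature:
  (2·δw/w)² = (2×0.0729)² = 0.0213;  (−½·δb/b)² = (-0.5×0.00577)² = 8.33e-06;  (1·δd/d)² = (1×0.0565)² = 0.00319
δQ/Q = √(0.0245) = 0.156
Q = 30480, so δQ = 0.156 × 30480 = 4770.

4770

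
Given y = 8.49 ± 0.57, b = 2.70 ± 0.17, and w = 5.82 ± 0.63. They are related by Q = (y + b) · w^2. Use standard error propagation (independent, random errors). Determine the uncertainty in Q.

Let u = y + b = 11.2. δu = √(δy² + δb²) = √(0.325 + 0.0289) = 0.595, so δu/u = 0.0532.
Q is then a monomial in u, w:
δQ/Q = √((δu/u)² + (2·δw/w)²) = √(0.00283 + 0.0469) = 0.223
Q = 379, so δQ = 0.223 × 379 = 84.5.

84.5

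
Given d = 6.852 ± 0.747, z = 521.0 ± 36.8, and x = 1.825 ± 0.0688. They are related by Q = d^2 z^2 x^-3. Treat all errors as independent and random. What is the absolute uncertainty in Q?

5.94e+05

Relative error in a monomial: (δQ/Q)² = Σ (nᵢ · δxᵢ/xᵢ)².
  (2·δd/d)² = (2×0.109)² = 0.0475;  (2·δz/z)² = (2×0.0706)² = 0.0200;  (-3·δx/x)² = (-3×0.0377)² = 0.0128
δQ/Q = √(0.0803) = 0.283
Q = 2.097e+06, so δQ = 0.283 × 2.097e+06 = 5.94e+05.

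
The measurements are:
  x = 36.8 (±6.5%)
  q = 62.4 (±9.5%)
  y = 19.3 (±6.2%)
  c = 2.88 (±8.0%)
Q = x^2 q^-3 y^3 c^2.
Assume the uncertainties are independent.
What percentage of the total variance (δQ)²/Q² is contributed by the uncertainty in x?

(δQ/Q)² = (2·δx/x)² + (-3·δq/q)² + (3·δy/y)² + (2·δc/c)²
  x term: (2×0.0650)² = 0.0169
  q term: (-3×0.0950)² = 0.0812
  y term: (3×0.0620)² = 0.0346
  c term: (2×0.0800)² = 0.0256
Total = 0.158. Share from x = 0.0169/0.158 = 0.107.

10.7%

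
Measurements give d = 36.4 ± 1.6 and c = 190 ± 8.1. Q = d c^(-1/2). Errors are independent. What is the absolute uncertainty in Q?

0.129

Each factor contributes (exponent × relative error)² to (δQ/Q)²:
  (1·δd/d)² = (1×0.0440)² = 0.00193;  (−½·δc/c)² = (-0.5×0.0426)² = 0.000454
δQ/Q = √(0.00239) = 0.0489
Q = 2.64, so δQ = 0.0489 × 2.64 = 0.129.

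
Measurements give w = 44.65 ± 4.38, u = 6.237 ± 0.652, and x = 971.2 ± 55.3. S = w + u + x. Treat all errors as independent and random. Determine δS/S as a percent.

Absolute uncertainties add in quadrature for a linear combination:
  (δw)² = 19.2;  (δu)² = 0.425;  (δx)² = 3060
δS = √(3080) = 55.5
S = 1022, so δS/S = 55.5/1022 = 0.0543.

5.43%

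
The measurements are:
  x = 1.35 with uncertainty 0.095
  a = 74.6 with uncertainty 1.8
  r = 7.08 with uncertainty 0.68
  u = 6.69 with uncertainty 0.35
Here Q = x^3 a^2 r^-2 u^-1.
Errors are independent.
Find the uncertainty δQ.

For a monomial Q ∝ x^3, a^2, r^-2, u^-1, fractional errors add in quadrature:
  (3·δx/x)² = (3×0.0704)² = 0.0446;  (2·δa/a)² = (2×0.0241)² = 0.00233;  (-2·δr/r)² = (-2×0.0960)² = 0.0369;  (-1·δu/u)² = (-1×0.0523)² = 0.00274
δQ/Q = √(0.0865) = 0.294
Q = 40.8, so δQ = 0.294 × 40.8 = 12.0.

12.0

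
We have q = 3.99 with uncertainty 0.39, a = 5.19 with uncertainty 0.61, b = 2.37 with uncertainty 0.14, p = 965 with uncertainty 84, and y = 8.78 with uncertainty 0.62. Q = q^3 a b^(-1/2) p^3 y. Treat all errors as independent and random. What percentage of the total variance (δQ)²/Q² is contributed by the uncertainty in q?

(δQ/Q)² = (3·δq/q)² + (1·δa/a)² + (−½·δb/b)² + (3·δp/p)² + (1·δy/y)²
  q term: (3×0.0977)² = 0.0860
  a term: (1×0.118)² = 0.0138
  b term: (-0.5×0.0591)² = 0.000872
  p term: (3×0.0870)² = 0.0682
  y term: (1×0.0706)² = 0.00499
Total = 0.174. Share from q = 0.0860/0.174 = 0.495.

49.5%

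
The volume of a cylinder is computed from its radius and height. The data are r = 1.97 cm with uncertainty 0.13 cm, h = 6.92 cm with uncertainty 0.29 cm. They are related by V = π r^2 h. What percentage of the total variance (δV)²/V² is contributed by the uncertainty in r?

(δV/V)² = (2·δr/r)² + (1·δh/h)²
  r term: (2×0.0660)² = 0.0174
  h term: (1×0.0419)² = 0.00176
Total = 0.0192. Share from r = 0.0174/0.0192 = 0.908.

90.8%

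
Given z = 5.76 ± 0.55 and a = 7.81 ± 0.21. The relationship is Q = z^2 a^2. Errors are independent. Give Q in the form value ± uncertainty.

2020 ± 402

Each factor contributes (exponent × relative error)² to (δQ/Q)²:
  (2·δz/z)² = (2×0.0955)² = 0.0365;  (2·δa/a)² = (2×0.0269)² = 0.00289
δQ/Q = √(0.0394) = 0.198
Q = 2020, so δQ = 0.198 × 2020 = 402.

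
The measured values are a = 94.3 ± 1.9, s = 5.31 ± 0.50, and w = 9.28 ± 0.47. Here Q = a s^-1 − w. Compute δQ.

Let p = a·s^-1 = 17.8. δp/p = √((1·δa/a)² + (-1·δs/s)²) = √(0.000406 + 0.00887) = 0.0963, so δp = 1.71.
Q = p − w: δQ = √(δp² + δw²) = √(2.92 + 0.221) = 1.77

1.77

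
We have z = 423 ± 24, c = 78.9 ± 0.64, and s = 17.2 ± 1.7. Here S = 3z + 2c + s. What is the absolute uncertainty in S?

For a sum/difference, combine absolute errors in quadrature:
  (3·δz)² = 5180;  (2·δc)² = 1.64;  (δs)² = 2.89
δS = √(5190) = 72.0

72.0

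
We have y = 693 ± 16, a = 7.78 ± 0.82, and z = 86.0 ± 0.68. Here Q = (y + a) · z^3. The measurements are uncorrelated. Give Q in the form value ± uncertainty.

Let u = y + a = 701. δu = √(δy² + δa²) = √(256 + 0.672) = 16.0, so δu/u = 0.0229.
Q is then a monomial in u, z:
δQ/Q = √((δu/u)² + (3·δz/z)²) = √(0.000523 + 0.000563) = 0.0329
Q = 4.46e+08, so δQ = 0.0329 × 4.46e+08 = 1.47e+07.

(4.46 ± 0.147) × 10^8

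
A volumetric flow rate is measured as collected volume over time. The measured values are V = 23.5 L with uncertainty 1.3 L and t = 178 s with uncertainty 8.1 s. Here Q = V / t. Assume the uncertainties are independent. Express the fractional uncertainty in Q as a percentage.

Each factor contributes (exponent × relative error)² to (δQ/Q)²:
  (1·δV/V)² = (1×0.0553)² = 0.00306;  (-1·δt/t)² = (-1×0.0455)² = 0.00207
δQ/Q = √(0.00513) = 0.0716

7.16%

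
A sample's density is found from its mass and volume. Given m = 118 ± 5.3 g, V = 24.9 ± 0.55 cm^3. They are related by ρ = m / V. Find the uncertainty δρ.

0.237 g/cm^3

Since ρ is a product/quotient, work with relative uncertainties:
  (1·δm/m)² = (1×0.0449)² = 0.00202;  (-1·δV/V)² = (-1×0.0221)² = 0.000488
δρ/ρ = √(0.00251) = 0.0501
ρ = 4.74 g/cm^3, so δρ = 0.0501 × 4.74 = 0.237 g/cm^3.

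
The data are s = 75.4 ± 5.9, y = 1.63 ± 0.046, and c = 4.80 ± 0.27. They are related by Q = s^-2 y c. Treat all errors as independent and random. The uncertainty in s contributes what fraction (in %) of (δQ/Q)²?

86.1%

(δQ/Q)² = (-2·δs/s)² + (1·δy/y)² + (1·δc/c)²
  s term: (-2×0.0782)² = 0.0245
  y term: (1×0.0282)² = 0.000796
  c term: (1×0.0563)² = 0.00316
Total = 0.0285. Share from s = 0.0245/0.0285 = 0.861.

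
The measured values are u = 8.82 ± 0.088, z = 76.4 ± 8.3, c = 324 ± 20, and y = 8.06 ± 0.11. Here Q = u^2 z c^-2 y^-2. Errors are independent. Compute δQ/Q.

Products/powers → add relative errors in quadrature, weighted by exponent:
  (2·δu/u)² = (2×0.00998)² = 0.000398;  (1·δz/z)² = (1×0.109)² = 0.0118;  (-2·δc/c)² = (-2×0.0617)² = 0.0152;  (-2·δy/y)² = (-2×0.0136)² = 0.000745
δQ/Q = √(0.0282) = 0.168

0.168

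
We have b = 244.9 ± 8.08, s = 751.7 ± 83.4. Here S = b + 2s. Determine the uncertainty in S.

167

Sums and differences: (δS)² = Σ (cᵢ δxᵢ)².
  (δb)² = 65.3;  (2·δs)² = 27800
δS = √(27900) = 167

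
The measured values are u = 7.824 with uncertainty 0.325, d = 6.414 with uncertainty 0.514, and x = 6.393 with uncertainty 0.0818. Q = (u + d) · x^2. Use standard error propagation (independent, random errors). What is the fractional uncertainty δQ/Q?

Let w = u + d = 14.24. δw = √(δu² + δd²) = √(0.106 + 0.264) = 0.608, so δw/w = 0.0427.
Q is then a monomial in w, x:
δQ/Q = √((δw/w)² + (2·δx/x)²) = √(0.00182 + 0.000655) = 0.0498

0.0498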